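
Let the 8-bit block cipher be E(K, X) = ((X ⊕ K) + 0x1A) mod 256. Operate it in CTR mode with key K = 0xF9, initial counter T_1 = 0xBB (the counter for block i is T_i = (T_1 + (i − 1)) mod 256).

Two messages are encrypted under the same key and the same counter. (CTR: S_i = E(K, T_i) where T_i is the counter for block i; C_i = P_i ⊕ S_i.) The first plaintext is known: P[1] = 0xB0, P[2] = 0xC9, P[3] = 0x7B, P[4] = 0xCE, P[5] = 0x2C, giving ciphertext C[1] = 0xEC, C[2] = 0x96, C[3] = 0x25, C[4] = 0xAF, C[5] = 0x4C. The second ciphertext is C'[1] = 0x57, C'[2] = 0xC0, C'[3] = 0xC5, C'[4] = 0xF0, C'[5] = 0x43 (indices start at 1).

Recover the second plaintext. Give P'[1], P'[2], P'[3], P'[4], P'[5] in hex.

P'[1] = 0x0B, P'[2] = 0x9F, P'[3] = 0x9B, P'[4] = 0x91, P'[5] = 0x23

In CTR with a reused counter, both messages share the same keystream S_i, so C_i ⊕ C'_i = P_i ⊕ P'_i and thus P'_i = P_i ⊕ C_i ⊕ C'_i.
P'[1]: 0xB0 ⊕ 0xEC ⊕ 0x57 = 0x0B.
P'[2]: 0xC9 ⊕ 0x96 ⊕ 0xC0 = 0x9F.
P'[3]: 0x7B ⊕ 0x25 ⊕ 0xC5 = 0x9B.
P'[4]: 0xCE ⊕ 0xAF ⊕ 0xF0 = 0x91.
P'[5]: 0x2C ⊕ 0x4C ⊕ 0x43 = 0x23.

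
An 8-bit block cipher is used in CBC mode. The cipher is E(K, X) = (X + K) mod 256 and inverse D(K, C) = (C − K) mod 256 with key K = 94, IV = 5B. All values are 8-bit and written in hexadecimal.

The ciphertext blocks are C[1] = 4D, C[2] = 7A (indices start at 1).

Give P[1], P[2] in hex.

P[1] = E2, P[2] = AB

CBC decryption: P_i = D(K, C_i) ⊕ C_{i−1}, with C_{0} = IV.
P[1]: D(K, 4D) = B9; B9 ⊕ 5B = E2.
P[2]: D(K, 7A) = E6; E6 ⊕ 4D = AB.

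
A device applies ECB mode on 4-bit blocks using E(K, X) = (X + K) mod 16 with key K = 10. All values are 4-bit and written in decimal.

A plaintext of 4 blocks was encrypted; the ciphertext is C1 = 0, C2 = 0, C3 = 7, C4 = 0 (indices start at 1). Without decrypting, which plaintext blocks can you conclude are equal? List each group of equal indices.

ECB encrypts each block independently with the same key, so equal ciphertext blocks imply equal plaintext blocks.
C1 = C2 = C4 = 0, so P1 = P2 = P4.

P1 = P2 = P4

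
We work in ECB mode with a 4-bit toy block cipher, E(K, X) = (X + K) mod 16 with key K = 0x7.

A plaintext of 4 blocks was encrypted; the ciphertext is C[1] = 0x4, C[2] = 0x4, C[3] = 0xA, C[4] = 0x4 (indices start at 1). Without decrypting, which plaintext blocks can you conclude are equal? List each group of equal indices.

P[1] = P[2] = P[4]

ECB encrypts each block independently with the same key, so equal ciphertext blocks imply equal plaintext blocks.
C[1] = C[2] = C[4] = 0x4, so P[1] = P[2] = P[4].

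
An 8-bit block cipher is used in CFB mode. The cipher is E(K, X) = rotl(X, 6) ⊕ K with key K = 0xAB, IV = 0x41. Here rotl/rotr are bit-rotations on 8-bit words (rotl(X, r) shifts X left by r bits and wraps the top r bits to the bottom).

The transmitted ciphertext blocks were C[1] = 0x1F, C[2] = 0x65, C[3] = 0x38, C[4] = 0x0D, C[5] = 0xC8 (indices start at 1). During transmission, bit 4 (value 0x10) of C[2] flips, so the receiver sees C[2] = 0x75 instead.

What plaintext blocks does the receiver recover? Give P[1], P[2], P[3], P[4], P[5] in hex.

P[1] = 0xE4, P[2] = 0x19, P[3] = 0xCE, P[4] = 0xA8, P[5] = 0x20

CFB decryption: P_i = C_i ⊕ E(K, C_{i−1}), with C_{0} = IV.
Only C[2] changed, to 0x75. In CFB, a change in C_i flips the same bit in P_i and garbles P_{i+1}. Decrypting the received ciphertext:
P[1]: E(K, 0x41) = 0xFB; 0x1F ⊕ 0xFB = 0xE4.
P[2]: E(K, 0x1F) = 0x6C; 0x75 ⊕ 0x6C = 0x19.
P[3]: E(K, 0x75) = 0xF6; 0x38 ⊕ 0xF6 = 0xCE.
P[4]: E(K, 0x38) = 0xA5; 0x0D ⊕ 0xA5 = 0xA8.
P[5]: E(K, 0x0D) = 0xE8; 0xC8 ⊕ 0xE8 = 0x20.
Blocks that differ from the original plaintext: P[2], P[3].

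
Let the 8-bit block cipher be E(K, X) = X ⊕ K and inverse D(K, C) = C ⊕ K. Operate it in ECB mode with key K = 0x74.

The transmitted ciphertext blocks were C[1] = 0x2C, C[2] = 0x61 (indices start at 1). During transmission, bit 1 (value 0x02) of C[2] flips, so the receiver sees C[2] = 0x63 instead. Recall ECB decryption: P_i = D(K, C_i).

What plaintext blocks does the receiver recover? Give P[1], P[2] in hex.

Only C[2] changed, to 0x63. In ECB, a change in C_i affects only P_i. Decrypting the received ciphertext:
P[1]: D(K, 0x2C) = 0x58.
P[2]: D(K, 0x63) = 0x17.
Blocks that differ from the original plaintext: P[2].

P[1] = 0x58, P[2] = 0x17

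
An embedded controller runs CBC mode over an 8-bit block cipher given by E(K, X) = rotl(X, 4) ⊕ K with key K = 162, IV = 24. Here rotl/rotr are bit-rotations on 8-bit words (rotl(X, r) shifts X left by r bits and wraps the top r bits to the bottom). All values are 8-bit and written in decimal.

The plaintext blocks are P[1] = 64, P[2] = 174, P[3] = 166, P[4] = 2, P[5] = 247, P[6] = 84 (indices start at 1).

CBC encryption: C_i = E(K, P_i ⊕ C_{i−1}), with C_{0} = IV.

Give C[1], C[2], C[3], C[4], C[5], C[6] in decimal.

C[1] = 39, C[2] = 58, C[3] = 107, C[4] = 52, C[5] = 158, C[6] = 14

C[1]: P[1] ⊕ 24 = 88; E(K, 88) = 39.
C[2]: P[2] ⊕ 39 = 137; E(K, 137) = 58.
C[3]: P[3] ⊕ 58 = 156; E(K, 156) = 107.
C[4]: P[4] ⊕ 107 = 105; E(K, 105) = 52.
C[5]: P[5] ⊕ 52 = 195; E(K, 195) = 158.
C[6]: P[6] ⊕ 158 = 202; E(K, 202) = 14.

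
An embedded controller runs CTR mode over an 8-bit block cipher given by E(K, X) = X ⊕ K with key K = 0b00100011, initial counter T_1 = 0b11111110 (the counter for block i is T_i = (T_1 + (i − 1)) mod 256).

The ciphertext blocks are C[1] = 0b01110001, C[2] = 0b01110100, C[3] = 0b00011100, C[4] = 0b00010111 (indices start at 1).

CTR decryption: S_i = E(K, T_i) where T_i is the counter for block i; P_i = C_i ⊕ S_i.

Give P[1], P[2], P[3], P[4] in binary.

P[1] = 0b10101100, P[2] = 0b10101000, P[3] = 0b00111111, P[4] = 0b00110101

P[1]: T = 0b11111110, S = E(K, T) = 0b11011101; 0b01110001 ⊕ 0b11011101 = 0b10101100.
P[2]: T = 0b11111111, S = E(K, T) = 0b11011100; 0b01110100 ⊕ 0b11011100 = 0b10101000.
P[3]: T = 0b00000000, S = E(K, T) = 0b00100011; 0b00011100 ⊕ 0b00100011 = 0b00111111.
P[4]: T = 0b00000001, S = E(K, T) = 0b00100010; 0b00010111 ⊕ 0b00100010 = 0b00110101.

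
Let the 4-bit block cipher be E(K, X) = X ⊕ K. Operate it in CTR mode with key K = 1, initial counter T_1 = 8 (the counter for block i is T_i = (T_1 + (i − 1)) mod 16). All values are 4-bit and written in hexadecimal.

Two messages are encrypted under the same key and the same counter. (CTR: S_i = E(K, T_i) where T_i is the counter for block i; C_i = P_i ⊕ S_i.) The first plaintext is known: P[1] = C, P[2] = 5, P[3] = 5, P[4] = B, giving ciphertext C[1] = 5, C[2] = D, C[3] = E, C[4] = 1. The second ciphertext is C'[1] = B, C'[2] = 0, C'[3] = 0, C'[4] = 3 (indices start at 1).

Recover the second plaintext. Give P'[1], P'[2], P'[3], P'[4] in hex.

P'[1] = 2, P'[2] = 8, P'[3] = B, P'[4] = 9

In CTR with a reused counter, both messages share the same keystream S_i, so C_i ⊕ C'_i = P_i ⊕ P'_i and thus P'_i = P_i ⊕ C_i ⊕ C'_i.
P'[1]: C ⊕ 5 ⊕ B = 2.
P'[2]: 5 ⊕ D ⊕ 0 = 8.
P'[3]: 5 ⊕ E ⊕ 0 = B.
P'[4]: B ⊕ 1 ⊕ 3 = 9.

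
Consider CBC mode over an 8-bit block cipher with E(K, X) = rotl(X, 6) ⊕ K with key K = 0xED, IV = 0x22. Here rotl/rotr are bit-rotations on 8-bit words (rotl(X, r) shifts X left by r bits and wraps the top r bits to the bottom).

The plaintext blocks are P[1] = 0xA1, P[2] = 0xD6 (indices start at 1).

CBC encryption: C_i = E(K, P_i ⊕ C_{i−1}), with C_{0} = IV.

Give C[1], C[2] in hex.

C[1] = 0x0D, C[2] = 0x1B

C[1]: P[1] ⊕ 0x22 = 0x83; E(K, 0x83) = 0x0D.
C[2]: P[2] ⊕ 0x0D = 0xDB; E(K, 0xDB) = 0x1B.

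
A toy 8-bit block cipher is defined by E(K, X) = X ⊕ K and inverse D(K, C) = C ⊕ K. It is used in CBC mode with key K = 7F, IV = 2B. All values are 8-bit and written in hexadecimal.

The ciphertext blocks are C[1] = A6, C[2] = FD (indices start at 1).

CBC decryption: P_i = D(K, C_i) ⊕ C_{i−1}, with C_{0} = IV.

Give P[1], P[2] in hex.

P[1]: D(K, A6) = D9; D9 ⊕ 2B = F2.
P[2]: D(K, FD) = 82; 82 ⊕ A6 = 24.

P[1] = F2, P[2] = 24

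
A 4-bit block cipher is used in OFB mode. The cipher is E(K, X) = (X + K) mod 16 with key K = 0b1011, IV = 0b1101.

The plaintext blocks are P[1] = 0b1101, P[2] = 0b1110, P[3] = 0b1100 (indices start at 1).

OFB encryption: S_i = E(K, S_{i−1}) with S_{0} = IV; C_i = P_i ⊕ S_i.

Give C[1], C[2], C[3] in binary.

C[1] = 0b0101, C[2] = 0b1101, C[3] = 0b0010

C[1]: S = E(K, 0b1101) = 0b1000; 0b1101 ⊕ 0b1000 = 0b0101.
C[2]: S = E(K, 0b1000) = 0b0011; 0b1110 ⊕ 0b0011 = 0b1101.
C[3]: S = E(K, 0b0011) = 0b1110; 0b1100 ⊕ 0b1110 = 0b0010.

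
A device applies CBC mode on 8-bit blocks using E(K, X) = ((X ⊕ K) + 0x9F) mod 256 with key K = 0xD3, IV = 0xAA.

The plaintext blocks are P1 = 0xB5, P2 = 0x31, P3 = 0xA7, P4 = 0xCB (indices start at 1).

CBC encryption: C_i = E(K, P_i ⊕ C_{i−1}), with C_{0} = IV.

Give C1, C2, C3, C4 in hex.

C1: P1 ⊕ 0xAA = 0x1F; E(K, 0x1F) = 0x6B.
C2: P2 ⊕ 0x6B = 0x5A; E(K, 0x5A) = 0x28.
C3: P3 ⊕ 0x28 = 0x8F; E(K, 0x8F) = 0xFB.
C4: P4 ⊕ 0xFB = 0x30; E(K, 0x30) = 0x82.

C1 = 0x6B, C2 = 0x28, C3 = 0xFB, C4 = 0x82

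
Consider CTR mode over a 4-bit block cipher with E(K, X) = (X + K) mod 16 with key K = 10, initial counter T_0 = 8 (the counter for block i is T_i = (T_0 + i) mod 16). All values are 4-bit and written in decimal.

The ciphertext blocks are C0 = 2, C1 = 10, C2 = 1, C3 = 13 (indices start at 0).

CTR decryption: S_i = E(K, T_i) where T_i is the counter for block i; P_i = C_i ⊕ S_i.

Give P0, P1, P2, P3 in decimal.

P0 = 0, P1 = 9, P2 = 5, P3 = 8

P0: T = 8, S = E(K, T) = 2; 2 ⊕ 2 = 0.
P1: T = 9, S = E(K, T) = 3; 10 ⊕ 3 = 9.
P2: T = 10, S = E(K, T) = 4; 1 ⊕ 4 = 5.
P3: T = 11, S = E(K, T) = 5; 13 ⊕ 5 = 8.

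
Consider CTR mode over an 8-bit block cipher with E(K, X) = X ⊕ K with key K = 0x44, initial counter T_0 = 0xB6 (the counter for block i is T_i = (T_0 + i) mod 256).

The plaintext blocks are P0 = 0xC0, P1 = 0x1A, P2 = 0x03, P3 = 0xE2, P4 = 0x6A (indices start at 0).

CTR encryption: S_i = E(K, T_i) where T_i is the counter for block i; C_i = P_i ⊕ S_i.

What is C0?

C0 = 0x32

C0: T = 0xB6, S = E(K, T) = 0xF2; 0xC0 ⊕ 0xF2 = 0x32.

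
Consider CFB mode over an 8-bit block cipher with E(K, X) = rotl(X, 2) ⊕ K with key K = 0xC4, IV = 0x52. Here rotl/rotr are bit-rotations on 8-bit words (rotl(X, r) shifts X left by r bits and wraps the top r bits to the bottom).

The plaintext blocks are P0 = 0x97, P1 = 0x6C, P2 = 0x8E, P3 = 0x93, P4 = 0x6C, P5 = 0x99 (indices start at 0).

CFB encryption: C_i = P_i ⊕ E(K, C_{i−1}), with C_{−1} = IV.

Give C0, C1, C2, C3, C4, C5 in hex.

C0 = 0x1A, C1 = 0xC0, C2 = 0x49, C3 = 0x72, C4 = 0x61, C5 = 0xD8

C0: E(K, 0x52) = 0x8D; 0x97 ⊕ 0x8D = 0x1A.
C1: E(K, 0x1A) = 0xAC; 0x6C ⊕ 0xAC = 0xC0.
C2: E(K, 0xC0) = 0xC7; 0x8E ⊕ 0xC7 = 0x49.
C3: E(K, 0x49) = 0xE1; 0x93 ⊕ 0xE1 = 0x72.
C4: E(K, 0x72) = 0x0D; 0x6C ⊕ 0x0D = 0x61.
C5: E(K, 0x61) = 0x41; 0x99 ⊕ 0x41 = 0xD8.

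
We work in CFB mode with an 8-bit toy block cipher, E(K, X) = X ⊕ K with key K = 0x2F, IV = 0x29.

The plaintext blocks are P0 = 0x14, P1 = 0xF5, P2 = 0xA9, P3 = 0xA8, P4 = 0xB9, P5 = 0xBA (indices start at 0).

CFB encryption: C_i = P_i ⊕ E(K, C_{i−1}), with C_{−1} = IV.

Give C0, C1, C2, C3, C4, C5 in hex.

C0 = 0x12, C1 = 0xC8, C2 = 0x4E, C3 = 0xC9, C4 = 0x5F, C5 = 0xCA

C0: E(K, 0x29) = 0x06; 0x14 ⊕ 0x06 = 0x12.
C1: E(K, 0x12) = 0x3D; 0xF5 ⊕ 0x3D = 0xC8.
C2: E(K, 0xC8) = 0xE7; 0xA9 ⊕ 0xE7 = 0x4E.
C3: E(K, 0x4E) = 0x61; 0xA8 ⊕ 0x61 = 0xC9.
C4: E(K, 0xC9) = 0xE6; 0xB9 ⊕ 0xE6 = 0x5F.
C5: E(K, 0x5F) = 0x70; 0xBA ⊕ 0x70 = 0xCA.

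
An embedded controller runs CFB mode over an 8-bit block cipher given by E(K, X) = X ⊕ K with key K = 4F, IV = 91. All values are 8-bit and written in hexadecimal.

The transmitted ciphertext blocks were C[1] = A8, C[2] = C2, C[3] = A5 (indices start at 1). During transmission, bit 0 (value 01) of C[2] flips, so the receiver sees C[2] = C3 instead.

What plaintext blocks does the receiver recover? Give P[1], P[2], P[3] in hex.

P[1] = 76, P[2] = 24, P[3] = 29

CFB decryption: P_i = C_i ⊕ E(K, C_{i−1}), with C_{0} = IV.
Only C[2] changed, to C3. In CFB, a change in C_i flips the same bit in P_i and garbles P_{i+1}. Decrypting the received ciphertext:
P[1]: E(K, 91) = DE; A8 ⊕ DE = 76.
P[2]: E(K, A8) = E7; C3 ⊕ E7 = 24.
P[3]: E(K, C3) = 8C; A5 ⊕ 8C = 29.
Blocks that differ from the original plaintext: P[2], P[3].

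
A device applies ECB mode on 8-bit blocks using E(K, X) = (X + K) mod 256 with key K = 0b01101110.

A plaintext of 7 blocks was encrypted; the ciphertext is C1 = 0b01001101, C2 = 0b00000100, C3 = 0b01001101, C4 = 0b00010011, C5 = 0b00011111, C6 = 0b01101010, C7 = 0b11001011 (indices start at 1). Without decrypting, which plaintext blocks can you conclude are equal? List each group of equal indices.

ECB encrypts each block independently with the same key, so equal ciphertext blocks imply equal plaintext blocks.
C1 = C3 = 0b01001101, so P1 = P3.

P1 = P3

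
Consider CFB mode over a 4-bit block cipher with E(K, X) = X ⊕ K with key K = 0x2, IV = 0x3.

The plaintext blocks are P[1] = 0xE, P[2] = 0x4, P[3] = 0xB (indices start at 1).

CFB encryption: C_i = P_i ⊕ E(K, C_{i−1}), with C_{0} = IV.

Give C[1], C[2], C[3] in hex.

C[1]: E(K, 0x3) = 0x1; 0xE ⊕ 0x1 = 0xF.
C[2]: E(K, 0xF) = 0xD; 0x4 ⊕ 0xD = 0x9.
C[3]: E(K, 0x9) = 0xB; 0xB ⊕ 0xB = 0x0.

C[1] = 0xF, C[2] = 0x9, C[3] = 0x0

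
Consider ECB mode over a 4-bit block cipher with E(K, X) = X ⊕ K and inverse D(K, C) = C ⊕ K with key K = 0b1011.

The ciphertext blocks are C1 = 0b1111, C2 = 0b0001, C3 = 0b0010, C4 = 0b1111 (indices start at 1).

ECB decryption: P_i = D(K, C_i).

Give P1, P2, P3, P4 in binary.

P1 = 0b0100, P2 = 0b1010, P3 = 0b1001, P4 = 0b0100

P1: D(K, 0b1111) = 0b0100.
P2: D(K, 0b0001) = 0b1010.
P3: D(K, 0b0010) = 0b1001.
P4: D(K, 0b1111) = 0b0100.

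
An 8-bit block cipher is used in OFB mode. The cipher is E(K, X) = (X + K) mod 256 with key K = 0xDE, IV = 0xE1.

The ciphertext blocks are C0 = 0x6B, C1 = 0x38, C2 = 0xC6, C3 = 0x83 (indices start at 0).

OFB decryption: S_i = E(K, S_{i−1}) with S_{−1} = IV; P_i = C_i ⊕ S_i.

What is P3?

P3 = 0xDA

P0: S = E(K, 0xE1) = 0xBF; 0x6B ⊕ 0xBF = 0xD4.
P1: S = E(K, 0xBF) = 0x9D; 0x38 ⊕ 0x9D = 0xA5.
P2: S = E(K, 0x9D) = 0x7B; 0xC6 ⊕ 0x7B = 0xBD.
P3: S = E(K, 0x7B) = 0x59; 0x83 ⊕ 0x59 = 0xDA.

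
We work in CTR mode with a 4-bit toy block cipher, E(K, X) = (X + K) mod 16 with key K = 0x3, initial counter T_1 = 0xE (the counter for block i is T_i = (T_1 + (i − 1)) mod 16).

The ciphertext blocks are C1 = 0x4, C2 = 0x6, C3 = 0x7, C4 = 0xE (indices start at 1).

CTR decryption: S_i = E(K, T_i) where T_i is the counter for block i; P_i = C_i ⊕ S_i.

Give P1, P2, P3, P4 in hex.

P1: T = 0xE, S = E(K, T) = 0x1; 0x4 ⊕ 0x1 = 0x5.
P2: T = 0xF, S = E(K, T) = 0x2; 0x6 ⊕ 0x2 = 0x4.
P3: T = 0x0, S = E(K, T) = 0x3; 0x7 ⊕ 0x3 = 0x4.
P4: T = 0x1, S = E(K, T) = 0x4; 0xE ⊕ 0x4 = 0xA.

P1 = 0x5, P2 = 0x4, P3 = 0x4, P4 = 0xA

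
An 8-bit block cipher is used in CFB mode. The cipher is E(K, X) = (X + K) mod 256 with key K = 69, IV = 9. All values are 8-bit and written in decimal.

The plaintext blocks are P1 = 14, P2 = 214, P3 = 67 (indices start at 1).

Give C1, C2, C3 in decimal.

C1 = 64, C2 = 83, C3 = 219

CFB encryption: C_i = P_i ⊕ E(K, C_{i−1}), with C_{0} = IV.
C1: E(K, 9) = 78; 14 ⊕ 78 = 64.
C2: E(K, 64) = 133; 214 ⊕ 133 = 83.
C3: E(K, 83) = 152; 67 ⊕ 152 = 219.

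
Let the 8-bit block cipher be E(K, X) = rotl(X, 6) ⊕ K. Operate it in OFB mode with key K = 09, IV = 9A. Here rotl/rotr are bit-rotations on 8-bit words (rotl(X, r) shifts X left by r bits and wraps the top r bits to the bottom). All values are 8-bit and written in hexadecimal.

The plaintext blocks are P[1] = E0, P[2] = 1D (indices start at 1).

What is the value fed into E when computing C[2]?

AF

OFB encryption: S_i = E(K, S_{i−1}) with S_{0} = IV; C_i = P_i ⊕ S_i.
C[1]: S = E(K, 9A) = AF; E0 ⊕ AF = 4F.
C[2]: S = E(K, AF) = E2; 1D ⊕ E2 = FF.
So the input to E for block [2] is AF.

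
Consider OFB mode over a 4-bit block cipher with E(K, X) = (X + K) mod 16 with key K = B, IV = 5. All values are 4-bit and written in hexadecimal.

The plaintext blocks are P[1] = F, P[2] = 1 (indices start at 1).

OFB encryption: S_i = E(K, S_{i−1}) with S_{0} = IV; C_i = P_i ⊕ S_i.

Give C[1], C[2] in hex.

C[1]: S = E(K, 5) = 0; F ⊕ 0 = F.
C[2]: S = E(K, 0) = B; 1 ⊕ B = A.

C[1] = F, C[2] = A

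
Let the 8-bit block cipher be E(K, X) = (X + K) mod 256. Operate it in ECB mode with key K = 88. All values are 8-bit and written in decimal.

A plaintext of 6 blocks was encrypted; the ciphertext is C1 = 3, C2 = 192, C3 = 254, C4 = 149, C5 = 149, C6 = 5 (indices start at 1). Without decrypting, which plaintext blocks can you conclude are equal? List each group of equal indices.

ECB encrypts each block independently with the same key, so equal ciphertext blocks imply equal plaintext blocks.
C4 = C5 = 149, so P4 = P5.

P4 = P5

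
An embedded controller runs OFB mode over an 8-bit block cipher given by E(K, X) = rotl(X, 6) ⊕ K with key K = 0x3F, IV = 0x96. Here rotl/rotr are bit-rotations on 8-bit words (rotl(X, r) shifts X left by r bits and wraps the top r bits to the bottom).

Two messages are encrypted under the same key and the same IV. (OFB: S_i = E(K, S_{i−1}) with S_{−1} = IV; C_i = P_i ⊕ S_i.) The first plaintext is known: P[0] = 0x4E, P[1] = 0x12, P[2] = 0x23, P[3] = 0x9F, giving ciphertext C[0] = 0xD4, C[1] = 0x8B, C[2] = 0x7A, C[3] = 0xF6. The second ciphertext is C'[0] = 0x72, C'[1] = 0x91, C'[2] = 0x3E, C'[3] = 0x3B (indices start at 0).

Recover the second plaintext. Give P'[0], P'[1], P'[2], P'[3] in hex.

P'[0] = 0xE8, P'[1] = 0x08, P'[2] = 0x67, P'[3] = 0x52

In OFB with a reused IV, both messages share the same keystream S_i, so C_i ⊕ C'_i = P_i ⊕ P'_i and thus P'_i = P_i ⊕ C_i ⊕ C'_i.
P'[0]: 0x4E ⊕ 0xD4 ⊕ 0x72 = 0xE8.
P'[1]: 0x12 ⊕ 0x8B ⊕ 0x91 = 0x08.
P'[2]: 0x23 ⊕ 0x7A ⊕ 0x3E = 0x67.
P'[3]: 0x9F ⊕ 0xF6 ⊕ 0x3B = 0x52.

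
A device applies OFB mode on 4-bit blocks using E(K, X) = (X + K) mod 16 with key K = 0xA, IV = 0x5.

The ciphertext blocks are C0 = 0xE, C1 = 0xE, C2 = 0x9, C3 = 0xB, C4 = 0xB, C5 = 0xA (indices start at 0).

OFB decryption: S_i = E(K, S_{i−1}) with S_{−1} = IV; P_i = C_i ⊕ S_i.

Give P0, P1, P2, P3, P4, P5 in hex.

P0 = 0x1, P1 = 0x7, P2 = 0xA, P3 = 0x6, P4 = 0xC, P5 = 0xB

P0: S = E(K, 0x5) = 0xF; 0xE ⊕ 0xF = 0x1.
P1: S = E(K, 0xF) = 0x9; 0xE ⊕ 0x9 = 0x7.
P2: S = E(K, 0x9) = 0x3; 0x9 ⊕ 0x3 = 0xA.
P3: S = E(K, 0x3) = 0xD; 0xB ⊕ 0xD = 0x6.
P4: S = E(K, 0xD) = 0x7; 0xB ⊕ 0x7 = 0xC.
P5: S = E(K, 0x7) = 0x1; 0xA ⊕ 0x1 = 0xB.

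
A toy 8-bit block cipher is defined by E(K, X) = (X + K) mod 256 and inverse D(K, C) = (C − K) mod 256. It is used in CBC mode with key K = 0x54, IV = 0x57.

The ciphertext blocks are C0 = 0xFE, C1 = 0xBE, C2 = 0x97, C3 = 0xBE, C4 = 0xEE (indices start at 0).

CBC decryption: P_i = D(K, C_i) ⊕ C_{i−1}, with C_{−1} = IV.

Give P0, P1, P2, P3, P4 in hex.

P0: D(K, 0xFE) = 0xAA; 0xAA ⊕ 0x57 = 0xFD.
P1: D(K, 0xBE) = 0x6A; 0x6A ⊕ 0xFE = 0x94.
P2: D(K, 0x97) = 0x43; 0x43 ⊕ 0xBE = 0xFD.
P3: D(K, 0xBE) = 0x6A; 0x6A ⊕ 0x97 = 0xFD.
P4: D(K, 0xEE) = 0x9A; 0x9A ⊕ 0xBE = 0x24.

P0 = 0xFD, P1 = 0x94, P2 = 0xFD, P3 = 0xFD, P4 = 0x24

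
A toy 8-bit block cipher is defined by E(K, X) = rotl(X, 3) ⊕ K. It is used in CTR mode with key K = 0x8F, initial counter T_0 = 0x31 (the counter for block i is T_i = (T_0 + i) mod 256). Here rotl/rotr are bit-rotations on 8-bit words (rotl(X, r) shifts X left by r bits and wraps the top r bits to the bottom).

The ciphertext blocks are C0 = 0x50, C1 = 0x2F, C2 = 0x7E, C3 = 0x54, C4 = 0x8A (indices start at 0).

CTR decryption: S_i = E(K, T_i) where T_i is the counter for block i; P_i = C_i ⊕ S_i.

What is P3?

P3 = 0x7A

P3: T = 0x34, S = E(K, T) = 0x2E; 0x54 ⊕ 0x2E = 0x7A.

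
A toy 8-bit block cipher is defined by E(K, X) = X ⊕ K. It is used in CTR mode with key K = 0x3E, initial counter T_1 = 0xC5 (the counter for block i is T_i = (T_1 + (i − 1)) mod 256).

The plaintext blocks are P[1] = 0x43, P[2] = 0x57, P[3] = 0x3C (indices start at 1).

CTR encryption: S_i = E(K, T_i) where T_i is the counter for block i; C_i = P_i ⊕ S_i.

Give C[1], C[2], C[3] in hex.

C[1] = 0xB8, C[2] = 0xAF, C[3] = 0xC5

C[1]: T = 0xC5, S = E(K, T) = 0xFB; 0x43 ⊕ 0xFB = 0xB8.
C[2]: T = 0xC6, S = E(K, T) = 0xF8; 0x57 ⊕ 0xF8 = 0xAF.
C[3]: T = 0xC7, S = E(K, T) = 0xF9; 0x3C ⊕ 0xF9 = 0xC5.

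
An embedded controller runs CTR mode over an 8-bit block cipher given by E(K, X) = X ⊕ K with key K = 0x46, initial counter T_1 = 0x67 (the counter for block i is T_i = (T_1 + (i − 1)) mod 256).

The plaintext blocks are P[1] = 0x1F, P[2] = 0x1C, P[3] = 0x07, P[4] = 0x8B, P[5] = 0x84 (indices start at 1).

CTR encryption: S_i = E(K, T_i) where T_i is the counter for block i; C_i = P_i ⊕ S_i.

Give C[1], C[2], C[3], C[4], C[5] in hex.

C[1] = 0x3E, C[2] = 0x32, C[3] = 0x28, C[4] = 0xA7, C[5] = 0xA9

C[1]: T = 0x67, S = E(K, T) = 0x21; 0x1F ⊕ 0x21 = 0x3E.
C[2]: T = 0x68, S = E(K, T) = 0x2E; 0x1C ⊕ 0x2E = 0x32.
C[3]: T = 0x69, S = E(K, T) = 0x2F; 0x07 ⊕ 0x2F = 0x28.
C[4]: T = 0x6A, S = E(K, T) = 0x2C; 0x8B ⊕ 0x2C = 0xA7.
C[5]: T = 0x6B, S = E(K, T) = 0x2D; 0x84 ⊕ 0x2D = 0xA9.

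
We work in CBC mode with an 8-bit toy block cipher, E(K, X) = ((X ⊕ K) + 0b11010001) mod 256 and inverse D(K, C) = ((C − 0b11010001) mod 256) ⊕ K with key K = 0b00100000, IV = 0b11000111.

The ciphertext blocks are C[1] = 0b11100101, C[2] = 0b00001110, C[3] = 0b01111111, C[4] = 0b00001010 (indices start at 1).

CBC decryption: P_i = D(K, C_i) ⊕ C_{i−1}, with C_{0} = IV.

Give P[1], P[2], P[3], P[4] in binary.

P[1]: D(K, 0b11100101) = 0b00110100; 0b00110100 ⊕ 0b11000111 = 0b11110011.
P[2]: D(K, 0b00001110) = 0b00011101; 0b00011101 ⊕ 0b11100101 = 0b11111000.
P[3]: D(K, 0b01111111) = 0b10001110; 0b10001110 ⊕ 0b00001110 = 0b10000000.
P[4]: D(K, 0b00001010) = 0b00011001; 0b00011001 ⊕ 0b01111111 = 0b01100110.

P[1] = 0b11110011, P[2] = 0b11111000, P[3] = 0b10000000, P[4] = 0b01100110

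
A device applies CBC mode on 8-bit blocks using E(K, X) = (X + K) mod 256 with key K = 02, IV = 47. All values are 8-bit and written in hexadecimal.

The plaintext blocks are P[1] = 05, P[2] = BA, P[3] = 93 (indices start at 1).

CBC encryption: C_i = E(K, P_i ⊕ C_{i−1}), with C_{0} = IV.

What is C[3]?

C[3] = 95

C[1]: P[1] ⊕ 47 = 42; E(K, 42) = 44.
C[2]: P[2] ⊕ 44 = FE; E(K, FE) = 00.
C[3]: P[3] ⊕ 00 = 93; E(K, 93) = 95.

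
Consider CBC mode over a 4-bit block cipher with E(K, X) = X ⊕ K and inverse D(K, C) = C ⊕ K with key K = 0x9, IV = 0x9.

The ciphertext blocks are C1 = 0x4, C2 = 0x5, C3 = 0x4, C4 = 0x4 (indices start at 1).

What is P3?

P3 = 0x8

CBC decryption: P_i = D(K, C_i) ⊕ C_{i−1}, with C_{0} = IV.
P3: D(K, 0x4) = 0xD; 0xD ⊕ 0x5 = 0x8.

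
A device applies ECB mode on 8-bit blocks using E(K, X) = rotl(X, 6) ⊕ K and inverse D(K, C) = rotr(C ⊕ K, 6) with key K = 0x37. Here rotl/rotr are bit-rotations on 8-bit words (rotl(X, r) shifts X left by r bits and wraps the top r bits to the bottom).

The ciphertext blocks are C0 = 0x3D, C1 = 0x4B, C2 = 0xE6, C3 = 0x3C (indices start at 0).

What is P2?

P2 = 0x47

ECB decryption: P_i = D(K, C_i).
P2: D(K, 0xE6) = 0x47.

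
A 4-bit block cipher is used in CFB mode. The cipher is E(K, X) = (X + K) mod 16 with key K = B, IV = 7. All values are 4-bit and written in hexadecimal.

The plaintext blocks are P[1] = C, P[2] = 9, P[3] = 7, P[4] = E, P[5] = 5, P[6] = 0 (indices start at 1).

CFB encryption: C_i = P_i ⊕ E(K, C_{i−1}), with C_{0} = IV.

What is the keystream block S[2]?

C[1]: E(K, 7) = 2; C ⊕ 2 = E.
C[2]: E(K, E) = 9; 9 ⊕ 9 = 0.
So S[2] = 9.

9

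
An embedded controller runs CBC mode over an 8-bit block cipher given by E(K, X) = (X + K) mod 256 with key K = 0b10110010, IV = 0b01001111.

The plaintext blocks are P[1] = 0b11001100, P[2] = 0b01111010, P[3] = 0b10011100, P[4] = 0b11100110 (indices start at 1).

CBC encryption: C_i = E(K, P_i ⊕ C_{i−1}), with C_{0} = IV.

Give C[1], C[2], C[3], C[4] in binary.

C[1] = 0b00110101, C[2] = 0b00000001, C[3] = 0b01001111, C[4] = 0b01011011

C[1]: P[1] ⊕ 0b01001111 = 0b10000011; E(K, 0b10000011) = 0b00110101.
C[2]: P[2] ⊕ 0b00110101 = 0b01001111; E(K, 0b01001111) = 0b00000001.
C[3]: P[3] ⊕ 0b00000001 = 0b10011101; E(K, 0b10011101) = 0b01001111.
C[4]: P[4] ⊕ 0b01001111 = 0b10101001; E(K, 0b10101001) = 0b01011011.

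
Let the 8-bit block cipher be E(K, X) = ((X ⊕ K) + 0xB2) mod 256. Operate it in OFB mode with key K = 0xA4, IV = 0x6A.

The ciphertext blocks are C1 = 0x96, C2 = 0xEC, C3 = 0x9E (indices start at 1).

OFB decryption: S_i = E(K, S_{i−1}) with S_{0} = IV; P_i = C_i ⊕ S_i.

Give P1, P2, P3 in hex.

P1: S = E(K, 0x6A) = 0x80; 0x96 ⊕ 0x80 = 0x16.
P2: S = E(K, 0x80) = 0xD6; 0xEC ⊕ 0xD6 = 0x3A.
P3: S = E(K, 0xD6) = 0x24; 0x9E ⊕ 0x24 = 0xBA.

P1 = 0x16, P2 = 0x3A, P3 = 0xBA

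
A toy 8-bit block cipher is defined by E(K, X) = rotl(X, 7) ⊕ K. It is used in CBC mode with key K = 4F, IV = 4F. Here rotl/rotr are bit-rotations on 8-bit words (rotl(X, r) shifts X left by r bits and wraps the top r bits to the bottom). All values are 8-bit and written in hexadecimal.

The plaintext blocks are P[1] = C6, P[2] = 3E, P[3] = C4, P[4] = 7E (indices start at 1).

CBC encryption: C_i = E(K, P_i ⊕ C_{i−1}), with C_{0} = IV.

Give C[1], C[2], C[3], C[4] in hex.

C[1] = 8B, C[2] = 95, C[3] = E7, C[4] = 83

C[1]: P[1] ⊕ 4F = 89; E(K, 89) = 8B.
C[2]: P[2] ⊕ 8B = B5; E(K, B5) = 95.
C[3]: P[3] ⊕ 95 = 51; E(K, 51) = E7.
C[4]: P[4] ⊕ E7 = 99; E(K, 99) = 83.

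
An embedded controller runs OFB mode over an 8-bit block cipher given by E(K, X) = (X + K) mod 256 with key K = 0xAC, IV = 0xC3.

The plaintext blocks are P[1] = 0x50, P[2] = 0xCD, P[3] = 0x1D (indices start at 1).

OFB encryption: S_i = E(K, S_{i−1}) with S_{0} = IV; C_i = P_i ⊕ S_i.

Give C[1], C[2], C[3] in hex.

C[1] = 0x3F, C[2] = 0xD6, C[3] = 0xDA

C[1]: S = E(K, 0xC3) = 0x6F; 0x50 ⊕ 0x6F = 0x3F.
C[2]: S = E(K, 0x6F) = 0x1B; 0xCD ⊕ 0x1B = 0xD6.
C[3]: S = E(K, 0x1B) = 0xC7; 0x1D ⊕ 0xC7 = 0xDA.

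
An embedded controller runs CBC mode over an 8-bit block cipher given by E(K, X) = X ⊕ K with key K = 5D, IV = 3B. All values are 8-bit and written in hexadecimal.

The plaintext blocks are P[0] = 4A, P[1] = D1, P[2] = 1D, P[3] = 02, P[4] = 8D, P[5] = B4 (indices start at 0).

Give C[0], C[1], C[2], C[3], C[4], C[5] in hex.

C[0] = 2C, C[1] = A0, C[2] = E0, C[3] = BF, C[4] = 6F, C[5] = 86

CBC encryption: C_i = E(K, P_i ⊕ C_{i−1}), with C_{−1} = IV.
C[0]: P[0] ⊕ 3B = 71; E(K, 71) = 2C.
C[1]: P[1] ⊕ 2C = FD; E(K, FD) = A0.
C[2]: P[2] ⊕ A0 = BD; E(K, BD) = E0.
C[3]: P[3] ⊕ E0 = E2; E(K, E2) = BF.
C[4]: P[4] ⊕ BF = 32; E(K, 32) = 6F.
C[5]: P[5] ⊕ 6F = DB; E(K, DB) = 86.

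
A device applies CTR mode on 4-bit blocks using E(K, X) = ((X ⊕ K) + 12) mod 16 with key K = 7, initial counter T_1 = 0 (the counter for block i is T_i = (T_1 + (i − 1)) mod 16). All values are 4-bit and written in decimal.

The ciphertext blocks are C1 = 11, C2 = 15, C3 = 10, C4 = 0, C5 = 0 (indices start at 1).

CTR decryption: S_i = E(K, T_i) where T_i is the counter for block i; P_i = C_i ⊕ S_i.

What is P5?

P5: T = 4, S = E(K, T) = 15; 0 ⊕ 15 = 15.

P5 = 15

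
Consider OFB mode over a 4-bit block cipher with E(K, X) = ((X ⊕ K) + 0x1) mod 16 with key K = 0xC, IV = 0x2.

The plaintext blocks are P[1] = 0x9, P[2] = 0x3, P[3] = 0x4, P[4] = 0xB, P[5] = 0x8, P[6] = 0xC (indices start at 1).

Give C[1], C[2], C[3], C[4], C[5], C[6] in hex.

C[1] = 0x6, C[2] = 0x7, C[3] = 0xD, C[4] = 0xD, C[5] = 0x3, C[6] = 0x4

OFB encryption: S_i = E(K, S_{i−1}) with S_{0} = IV; C_i = P_i ⊕ S_i.
C[1]: S = E(K, 0x2) = 0xF; 0x9 ⊕ 0xF = 0x6.
C[2]: S = E(K, 0xF) = 0x4; 0x3 ⊕ 0x4 = 0x7.
C[3]: S = E(K, 0x4) = 0x9; 0x4 ⊕ 0x9 = 0xD.
C[4]: S = E(K, 0x9) = 0x6; 0xB ⊕ 0x6 = 0xD.
C[5]: S = E(K, 0x6) = 0xB; 0x8 ⊕ 0xB = 0x3.
C[6]: S = E(K, 0xB) = 0x8; 0xC ⊕ 0x8 = 0x4.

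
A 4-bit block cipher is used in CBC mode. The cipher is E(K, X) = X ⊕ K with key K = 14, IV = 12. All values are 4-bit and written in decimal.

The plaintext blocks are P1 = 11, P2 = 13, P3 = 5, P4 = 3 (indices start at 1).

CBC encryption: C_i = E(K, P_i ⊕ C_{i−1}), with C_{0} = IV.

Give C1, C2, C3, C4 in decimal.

C1: P1 ⊕ 12 = 7; E(K, 7) = 9.
C2: P2 ⊕ 9 = 4; E(K, 4) = 10.
C3: P3 ⊕ 10 = 15; E(K, 15) = 1.
C4: P4 ⊕ 1 = 2; E(K, 2) = 12.

C1 = 9, C2 = 10, C3 = 1, C4 = 12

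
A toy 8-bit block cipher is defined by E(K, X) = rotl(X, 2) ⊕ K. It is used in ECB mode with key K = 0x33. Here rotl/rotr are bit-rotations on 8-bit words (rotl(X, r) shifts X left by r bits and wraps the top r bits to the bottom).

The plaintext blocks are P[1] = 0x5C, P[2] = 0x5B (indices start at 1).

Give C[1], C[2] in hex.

C[1] = 0x42, C[2] = 0x5E

ECB encryption: C_i = E(K, P_i).
C[1]: E(K, 0x5C) = 0x42.
C[2]: E(K, 0x5B) = 0x5E.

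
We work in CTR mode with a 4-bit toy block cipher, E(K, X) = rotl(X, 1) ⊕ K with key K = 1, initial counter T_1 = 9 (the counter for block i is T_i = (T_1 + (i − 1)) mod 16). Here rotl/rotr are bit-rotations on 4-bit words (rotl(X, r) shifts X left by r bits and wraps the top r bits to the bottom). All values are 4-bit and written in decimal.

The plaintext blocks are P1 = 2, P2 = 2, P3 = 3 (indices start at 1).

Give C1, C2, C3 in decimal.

C1 = 0, C2 = 6, C3 = 5

CTR encryption: S_i = E(K, T_i) where T_i is the counter for block i; C_i = P_i ⊕ S_i.
C1: T = 9, S = E(K, T) = 2; 2 ⊕ 2 = 0.
C2: T = 10, S = E(K, T) = 4; 2 ⊕ 4 = 6.
C3: T = 11, S = E(K, T) = 6; 3 ⊕ 6 = 5.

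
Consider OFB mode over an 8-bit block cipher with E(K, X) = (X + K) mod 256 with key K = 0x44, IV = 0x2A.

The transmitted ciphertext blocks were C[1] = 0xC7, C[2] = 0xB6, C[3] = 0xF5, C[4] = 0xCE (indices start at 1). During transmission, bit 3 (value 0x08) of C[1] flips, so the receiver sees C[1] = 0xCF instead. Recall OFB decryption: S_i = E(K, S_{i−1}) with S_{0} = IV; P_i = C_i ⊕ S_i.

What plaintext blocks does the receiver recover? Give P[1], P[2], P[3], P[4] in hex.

Only C[1] changed, to 0xCF. In OFB, a change in C_i flips the same bit in P_i only; the keystream is unaffected. Decrypting the received ciphertext:
P[1]: S = E(K, 0x2A) = 0x6E; 0xCF ⊕ 0x6E = 0xA1.
P[2]: S = E(K, 0x6E) = 0xB2; 0xB6 ⊕ 0xB2 = 0x04.
P[3]: S = E(K, 0xB2) = 0xF6; 0xF5 ⊕ 0xF6 = 0x03.
P[4]: S = E(K, 0xF6) = 0x3A; 0xCE ⊕ 0x3A = 0xF4.
Blocks that differ from the original plaintext: P[1].

P[1] = 0xA1, P[2] = 0x04, P[3] = 0x03, P[4] = 0xF4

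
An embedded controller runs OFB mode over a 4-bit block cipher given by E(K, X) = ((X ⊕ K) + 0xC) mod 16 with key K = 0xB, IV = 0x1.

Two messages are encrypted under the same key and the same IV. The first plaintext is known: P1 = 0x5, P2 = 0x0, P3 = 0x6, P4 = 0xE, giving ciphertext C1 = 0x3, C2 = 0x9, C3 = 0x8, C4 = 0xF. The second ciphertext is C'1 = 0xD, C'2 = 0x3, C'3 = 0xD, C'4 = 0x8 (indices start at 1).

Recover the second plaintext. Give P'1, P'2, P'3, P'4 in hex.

P'1 = 0xB, P'2 = 0xA, P'3 = 0x3, P'4 = 0x9

In OFB with a reused IV, both messages share the same keystream S_i, so C_i ⊕ C'_i = P_i ⊕ P'_i and thus P'_i = P_i ⊕ C_i ⊕ C'_i.
P'1: 0x5 ⊕ 0x3 ⊕ 0xD = 0xB.
P'2: 0x0 ⊕ 0x9 ⊕ 0x3 = 0xA.
P'3: 0x6 ⊕ 0x8 ⊕ 0xD = 0x3.
P'4: 0xE ⊕ 0xF ⊕ 0x8 = 0x9.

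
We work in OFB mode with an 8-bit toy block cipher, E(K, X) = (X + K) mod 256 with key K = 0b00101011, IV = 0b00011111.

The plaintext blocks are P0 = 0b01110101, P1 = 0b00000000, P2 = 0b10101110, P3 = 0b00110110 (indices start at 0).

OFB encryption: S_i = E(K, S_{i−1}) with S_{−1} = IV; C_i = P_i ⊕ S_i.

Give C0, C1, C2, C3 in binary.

C0 = 0b00111111, C1 = 0b01110101, C2 = 0b00001110, C3 = 0b11111101

C0: S = E(K, 0b00011111) = 0b01001010; 0b01110101 ⊕ 0b01001010 = 0b00111111.
C1: S = E(K, 0b01001010) = 0b01110101; 0b00000000 ⊕ 0b01110101 = 0b01110101.
C2: S = E(K, 0b01110101) = 0b10100000; 0b10101110 ⊕ 0b10100000 = 0b00001110.
C3: S = E(K, 0b10100000) = 0b11001011; 0b00110110 ⊕ 0b11001011 = 0b11111101.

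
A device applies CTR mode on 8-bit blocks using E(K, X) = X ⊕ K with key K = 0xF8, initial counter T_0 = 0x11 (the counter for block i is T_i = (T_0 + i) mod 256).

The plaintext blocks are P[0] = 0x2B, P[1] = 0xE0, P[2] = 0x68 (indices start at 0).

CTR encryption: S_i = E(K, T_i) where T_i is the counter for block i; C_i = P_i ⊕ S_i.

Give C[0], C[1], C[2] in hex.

C[0]: T = 0x11, S = E(K, T) = 0xE9; 0x2B ⊕ 0xE9 = 0xC2.
C[1]: T = 0x12, S = E(K, T) = 0xEA; 0xE0 ⊕ 0xEA = 0x0A.
C[2]: T = 0x13, S = E(K, T) = 0xEB; 0x68 ⊕ 0xEB = 0x83.

C[0] = 0xC2, C[1] = 0x0A, C[2] = 0x83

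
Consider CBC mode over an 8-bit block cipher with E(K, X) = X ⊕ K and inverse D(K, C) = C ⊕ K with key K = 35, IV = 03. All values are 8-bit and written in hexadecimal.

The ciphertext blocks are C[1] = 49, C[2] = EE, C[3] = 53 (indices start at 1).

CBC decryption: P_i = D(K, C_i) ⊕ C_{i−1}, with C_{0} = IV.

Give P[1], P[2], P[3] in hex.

P[1] = 7F, P[2] = 92, P[3] = 88

P[1]: D(K, 49) = 7C; 7C ⊕ 03 = 7F.
P[2]: D(K, EE) = DB; DB ⊕ 49 = 92.
P[3]: D(K, 53) = 66; 66 ⊕ EE = 88.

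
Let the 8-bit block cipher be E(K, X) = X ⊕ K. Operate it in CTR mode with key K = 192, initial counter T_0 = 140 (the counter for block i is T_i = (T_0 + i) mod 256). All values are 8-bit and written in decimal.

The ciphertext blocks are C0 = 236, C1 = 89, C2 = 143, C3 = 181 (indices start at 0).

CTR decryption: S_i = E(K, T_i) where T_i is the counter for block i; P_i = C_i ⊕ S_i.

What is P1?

P1 = 20

P1: T = 141, S = E(K, T) = 77; 89 ⊕ 77 = 20.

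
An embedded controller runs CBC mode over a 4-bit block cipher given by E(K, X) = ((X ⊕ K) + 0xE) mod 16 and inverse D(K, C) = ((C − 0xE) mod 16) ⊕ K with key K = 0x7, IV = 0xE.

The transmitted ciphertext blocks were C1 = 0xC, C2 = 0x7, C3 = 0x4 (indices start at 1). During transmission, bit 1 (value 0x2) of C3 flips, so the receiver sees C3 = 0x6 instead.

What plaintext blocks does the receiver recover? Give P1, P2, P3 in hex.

P1 = 0x7, P2 = 0x2, P3 = 0x8

CBC decryption: P_i = D(K, C_i) ⊕ C_{i−1}, with C_{0} = IV.
Only C3 changed, to 0x6. In CBC, a change in C_i garbles P_i and flips the same bit in P_{i+1}. Decrypting the received ciphertext:
P1: D(K, 0xC) = 0x9; 0x9 ⊕ 0xE = 0x7.
P2: D(K, 0x7) = 0xE; 0xE ⊕ 0xC = 0x2.
P3: D(K, 0x6) = 0xF; 0xF ⊕ 0x7 = 0x8.
Blocks that differ from the original plaintext: P3.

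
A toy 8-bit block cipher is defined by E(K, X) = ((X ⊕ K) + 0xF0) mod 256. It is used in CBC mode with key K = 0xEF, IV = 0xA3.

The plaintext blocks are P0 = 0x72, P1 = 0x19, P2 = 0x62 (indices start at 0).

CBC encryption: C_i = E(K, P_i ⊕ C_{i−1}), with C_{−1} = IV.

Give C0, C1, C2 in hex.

C0 = 0x2E, C1 = 0xC8, C2 = 0x35

C0: P0 ⊕ 0xA3 = 0xD1; E(K, 0xD1) = 0x2E.
C1: P1 ⊕ 0x2E = 0x37; E(K, 0x37) = 0xC8.
C2: P2 ⊕ 0xC8 = 0xAA; E(K, 0xAA) = 0x35.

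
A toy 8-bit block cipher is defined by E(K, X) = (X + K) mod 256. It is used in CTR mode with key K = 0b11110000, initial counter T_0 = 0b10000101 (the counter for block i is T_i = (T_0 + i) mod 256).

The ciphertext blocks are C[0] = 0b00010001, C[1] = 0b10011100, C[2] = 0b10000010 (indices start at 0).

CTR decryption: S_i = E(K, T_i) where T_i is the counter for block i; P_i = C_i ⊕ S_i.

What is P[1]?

P[1]: T = 0b10000110, S = E(K, T) = 0b01110110; 0b10011100 ⊕ 0b01110110 = 0b11101010.

P[1] = 0b11101010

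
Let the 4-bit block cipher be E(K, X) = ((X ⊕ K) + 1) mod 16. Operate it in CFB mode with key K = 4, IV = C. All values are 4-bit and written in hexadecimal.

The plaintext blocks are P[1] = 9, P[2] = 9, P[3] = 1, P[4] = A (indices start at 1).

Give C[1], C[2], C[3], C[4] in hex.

CFB encryption: C_i = P_i ⊕ E(K, C_{i−1}), with C_{0} = IV.
C[1]: E(K, C) = 9; 9 ⊕ 9 = 0.
C[2]: E(K, 0) = 5; 9 ⊕ 5 = C.
C[3]: E(K, C) = 9; 1 ⊕ 9 = 8.
C[4]: E(K, 8) = D; A ⊕ D = 7.

C[1] = 0, C[2] = C, C[3] = 8, C[4] = 7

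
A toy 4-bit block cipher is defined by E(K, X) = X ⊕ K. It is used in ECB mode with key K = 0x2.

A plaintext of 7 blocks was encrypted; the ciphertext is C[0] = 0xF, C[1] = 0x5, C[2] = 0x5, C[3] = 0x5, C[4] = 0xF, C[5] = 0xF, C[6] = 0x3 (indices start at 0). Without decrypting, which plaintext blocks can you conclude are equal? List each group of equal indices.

P[0] = P[4] = P[5]; P[1] = P[2] = P[3]

ECB encrypts each block independently with the same key, so equal ciphertext blocks imply equal plaintext blocks.
C[0] = C[4] = C[5] = 0xF, so P[0] = P[4] = P[5].
C[1] = C[2] = C[3] = 0x5, so P[1] = P[2] = P[3].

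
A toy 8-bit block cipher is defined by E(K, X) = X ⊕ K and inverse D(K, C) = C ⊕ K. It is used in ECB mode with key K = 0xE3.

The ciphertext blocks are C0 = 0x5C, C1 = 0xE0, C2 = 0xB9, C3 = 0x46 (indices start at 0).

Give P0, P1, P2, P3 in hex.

P0 = 0xBF, P1 = 0x03, P2 = 0x5A, P3 = 0xA5

ECB decryption: P_i = D(K, C_i).
P0: D(K, 0x5C) = 0xBF.
P1: D(K, 0xE0) = 0x03.
P2: D(K, 0xB9) = 0x5A.
P3: D(K, 0x46) = 0xA5.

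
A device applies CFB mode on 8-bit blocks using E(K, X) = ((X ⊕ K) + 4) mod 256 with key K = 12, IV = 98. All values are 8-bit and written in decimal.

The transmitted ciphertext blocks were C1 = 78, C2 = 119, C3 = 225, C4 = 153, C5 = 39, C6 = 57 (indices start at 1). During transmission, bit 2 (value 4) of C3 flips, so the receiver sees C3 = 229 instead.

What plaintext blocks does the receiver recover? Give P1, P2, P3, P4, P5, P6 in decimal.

CFB decryption: P_i = C_i ⊕ E(K, C_{i−1}), with C_{0} = IV.
Only C3 changed, to 229. In CFB, a change in C_i flips the same bit in P_i and garbles P_{i+1}. Decrypting the received ciphertext:
P1: E(K, 98) = 114; 78 ⊕ 114 = 60.
P2: E(K, 78) = 70; 119 ⊕ 70 = 49.
P3: E(K, 119) = 127; 229 ⊕ 127 = 154.
P4: E(K, 229) = 237; 153 ⊕ 237 = 116.
P5: E(K, 153) = 153; 39 ⊕ 153 = 190.
P6: E(K, 39) = 47; 57 ⊕ 47 = 22.
Blocks that differ from the original plaintext: P3, P4.

P1 = 60, P2 = 49, P3 = 154, P4 = 116, P5 = 190, P6 = 22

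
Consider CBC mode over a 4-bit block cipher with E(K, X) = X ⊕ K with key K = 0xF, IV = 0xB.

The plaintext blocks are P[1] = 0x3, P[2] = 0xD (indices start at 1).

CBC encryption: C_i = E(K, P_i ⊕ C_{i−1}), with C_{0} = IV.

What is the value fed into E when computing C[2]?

0xA

C[1]: P[1] ⊕ 0xB = 0x8; E(K, 0x8) = 0x7.
C[2]: P[2] ⊕ 0x7 = 0xA; E(K, 0xA) = 0x5.
So the input to E for block [2] is 0xA.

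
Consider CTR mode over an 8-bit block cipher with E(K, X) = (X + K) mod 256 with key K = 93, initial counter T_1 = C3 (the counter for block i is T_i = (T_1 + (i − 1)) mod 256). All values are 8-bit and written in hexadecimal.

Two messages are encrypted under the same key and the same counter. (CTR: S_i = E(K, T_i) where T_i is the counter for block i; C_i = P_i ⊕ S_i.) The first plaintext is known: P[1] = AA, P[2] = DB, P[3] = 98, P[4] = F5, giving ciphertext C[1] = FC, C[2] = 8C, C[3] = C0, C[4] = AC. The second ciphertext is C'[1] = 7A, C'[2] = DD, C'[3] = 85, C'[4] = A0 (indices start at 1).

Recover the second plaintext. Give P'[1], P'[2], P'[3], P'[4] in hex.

P'[1] = 2C, P'[2] = 8A, P'[3] = DD, P'[4] = F9

In CTR with a reused counter, both messages share the same keystream S_i, so C_i ⊕ C'_i = P_i ⊕ P'_i and thus P'_i = P_i ⊕ C_i ⊕ C'_i.
P'[1]: AA ⊕ FC ⊕ 7A = 2C.
P'[2]: DB ⊕ 8C ⊕ DD = 8A.
P'[3]: 98 ⊕ C0 ⊕ 85 = DD.
P'[4]: F5 ⊕ AC ⊕ A0 = F9.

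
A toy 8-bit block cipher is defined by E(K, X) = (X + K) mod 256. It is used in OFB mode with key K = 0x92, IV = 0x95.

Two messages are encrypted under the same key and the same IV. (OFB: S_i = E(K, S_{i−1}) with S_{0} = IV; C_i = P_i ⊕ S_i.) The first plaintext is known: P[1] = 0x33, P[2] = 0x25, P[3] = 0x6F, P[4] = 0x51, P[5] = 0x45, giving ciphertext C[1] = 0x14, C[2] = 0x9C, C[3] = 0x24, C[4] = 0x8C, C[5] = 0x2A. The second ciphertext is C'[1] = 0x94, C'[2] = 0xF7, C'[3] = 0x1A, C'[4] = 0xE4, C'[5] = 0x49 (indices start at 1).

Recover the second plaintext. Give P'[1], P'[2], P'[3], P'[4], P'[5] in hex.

In OFB with a reused IV, both messages share the same keystream S_i, so C_i ⊕ C'_i = P_i ⊕ P'_i and thus P'_i = P_i ⊕ C_i ⊕ C'_i.
P'[1]: 0x33 ⊕ 0x14 ⊕ 0x94 = 0xB3.
P'[2]: 0x25 ⊕ 0x9C ⊕ 0xF7 = 0x4E.
P'[3]: 0x6F ⊕ 0x24 ⊕ 0x1A = 0x51.
P'[4]: 0x51 ⊕ 0x8C ⊕ 0xE4 = 0x39.
P'[5]: 0x45 ⊕ 0x2A ⊕ 0x49 = 0x26.

P'[1] = 0xB3, P'[2] = 0x4E, P'[3] = 0x51, P'[4] = 0x39, P'[5] = 0x26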